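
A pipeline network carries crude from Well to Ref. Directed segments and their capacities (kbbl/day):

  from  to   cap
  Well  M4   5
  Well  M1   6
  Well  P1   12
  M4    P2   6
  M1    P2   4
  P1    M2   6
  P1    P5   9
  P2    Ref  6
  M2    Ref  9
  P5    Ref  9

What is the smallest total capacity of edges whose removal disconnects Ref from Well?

Augment Well→M4→P2→Ref: bottleneck 5, flow now 5.
Augment Well→M1→P2→Ref: bottleneck 1, flow now 6.
Augment Well→P1→M2→Ref: bottleneck 6, flow now 12.
Augment Well→P1→P5→Ref: bottleneck 6, flow now 18.
No augmenting path remains; maximum flow = 18.
By max-flow min-cut, the minimum cut capacity equals the max flow.
In the residual graph, reachable from Well: {Well, M4, M1, P2}.
Min-cut edges: Well→P1 (12), P2→Ref (6); capacity 12 + 6 = 18.

18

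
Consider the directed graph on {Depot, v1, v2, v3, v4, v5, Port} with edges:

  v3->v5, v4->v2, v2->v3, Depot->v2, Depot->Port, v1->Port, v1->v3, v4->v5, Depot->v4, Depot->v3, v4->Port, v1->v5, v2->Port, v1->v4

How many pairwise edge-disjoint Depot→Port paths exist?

Assign every edge capacity 1; by Menger, the answer equals the max flow.
Path Depot→Port (+1); total 1.
Path Depot→v2→Port (+1); total 2.
Path Depot→v4→Port (+1); total 3.
No residual Depot→Port path; max flow = 3.
Certifying cut of size 3: {Depot→Port, Depot→v2, Depot→v4}.

3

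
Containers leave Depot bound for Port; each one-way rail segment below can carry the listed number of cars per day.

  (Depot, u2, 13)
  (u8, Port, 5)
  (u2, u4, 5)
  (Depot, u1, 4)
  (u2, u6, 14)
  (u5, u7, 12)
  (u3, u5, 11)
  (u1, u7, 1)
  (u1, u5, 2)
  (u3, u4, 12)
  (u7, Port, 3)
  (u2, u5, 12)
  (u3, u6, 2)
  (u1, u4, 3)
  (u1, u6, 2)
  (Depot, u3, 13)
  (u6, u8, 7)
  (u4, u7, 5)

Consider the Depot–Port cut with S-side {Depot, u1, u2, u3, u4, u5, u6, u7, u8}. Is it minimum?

Given cut capacity: 3 + 5 = 8.
Augment Depot→u1→u7→Port: bottleneck 1, flow now 1.
Augment Depot→u1→u4→u7→Port: bottleneck 2, flow now 3.
Augment Depot→u1→u6→u8→Port: bottleneck 1, flow now 4.
Augment Depot→u2→u6→u8→Port: bottleneck 4, flow now 8.
No augmenting path remains; maximum flow = 8.
Cut capacity 8 equals the max flow, so it is a minimum cut.

Yes — it is a minimum cut (capacity 8).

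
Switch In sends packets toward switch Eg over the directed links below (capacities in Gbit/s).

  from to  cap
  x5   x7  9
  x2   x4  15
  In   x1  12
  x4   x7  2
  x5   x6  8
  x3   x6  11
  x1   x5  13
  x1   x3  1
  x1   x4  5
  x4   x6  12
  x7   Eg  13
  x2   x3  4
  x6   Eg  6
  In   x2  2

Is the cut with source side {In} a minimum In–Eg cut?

Given cut capacity: 12 + 2 = 14.
Augment In→x1→x3→x6→Eg: bottleneck 1, flow now 1.
Augment In→x1→x4→x6→Eg: bottleneck 5, flow now 6.
Augment In→x1→x5→x7→Eg: bottleneck 6, flow now 12.
Augment In→x2→x4→x7→Eg: bottleneck 2, flow now 14.
No augmenting path remains; maximum flow = 14.
Cut capacity 14 equals the max flow, so it is a minimum cut.

Yes — it is a minimum cut (capacity 14).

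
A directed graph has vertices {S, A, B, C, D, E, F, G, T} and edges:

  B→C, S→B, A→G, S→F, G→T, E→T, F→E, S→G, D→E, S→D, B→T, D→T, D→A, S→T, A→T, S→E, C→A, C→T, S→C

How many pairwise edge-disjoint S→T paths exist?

6

Assign every edge capacity 1; by Menger, the answer equals the max flow.
Path S→T (+1); total 1.
Path S→B→T (+1); total 2.
Path S→C→T (+1); total 3.
Path S→D→T (+1); total 4.
Path S→E→T (+1); total 5.
Path S→G→T (+1); total 6.
No residual S→T path; max flow = 6.
Certifying cut of size 6: {E→T, S→B, S→C, S→D, S→G, S→T}.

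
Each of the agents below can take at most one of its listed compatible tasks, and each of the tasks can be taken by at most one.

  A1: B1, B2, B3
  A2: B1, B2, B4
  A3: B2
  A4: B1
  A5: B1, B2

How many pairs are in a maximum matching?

4

Unit-capacity flow: source→left, listed edges, right→sink; max matching = max flow.
Augmenting path A1→B1 (+1); matched 1.
Augmenting path A2→B2 (+1); matched 2.
Augmenting path A3→B2→A2→B4 (+1); matched 3.
Augmenting path A4→B1→A1→B3 (+1); matched 4.
No augmenting path remains; maximum matching = 4.
König certificate: {A1, A2, B1, B2} is a vertex cover of size 4 (every listed pair touches it), so no matching can be larger.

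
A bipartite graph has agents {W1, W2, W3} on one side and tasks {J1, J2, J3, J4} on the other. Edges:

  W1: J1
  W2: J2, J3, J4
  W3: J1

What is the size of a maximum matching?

2

Unit-capacity flow: source→left, listed edges, right→sink; max matching = max flow.
Augmenting path W1→J1 (+1); matched 1.
Augmenting path W2→J2 (+1); matched 2.
No augmenting path remains; maximum matching = 2.
König certificate: {W2, J1} is a vertex cover of size 2 (every listed pair touches it), so no matching can be larger.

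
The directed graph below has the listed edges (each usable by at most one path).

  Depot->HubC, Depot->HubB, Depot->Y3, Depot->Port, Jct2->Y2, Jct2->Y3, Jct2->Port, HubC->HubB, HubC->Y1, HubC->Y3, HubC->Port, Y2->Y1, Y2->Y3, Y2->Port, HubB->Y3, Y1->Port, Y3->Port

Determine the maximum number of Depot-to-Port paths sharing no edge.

Assign every edge capacity 1; by Menger, the answer equals the max flow.
Path Depot→Port (+1); total 1.
Path Depot→HubC→Port (+1); total 2.
Path Depot→Y3→Port (+1); total 3.
No residual Depot→Port path; max flow = 3.
Certifying cut of size 3: {Depot→HubC, Depot→Port, Y3→Port}.

3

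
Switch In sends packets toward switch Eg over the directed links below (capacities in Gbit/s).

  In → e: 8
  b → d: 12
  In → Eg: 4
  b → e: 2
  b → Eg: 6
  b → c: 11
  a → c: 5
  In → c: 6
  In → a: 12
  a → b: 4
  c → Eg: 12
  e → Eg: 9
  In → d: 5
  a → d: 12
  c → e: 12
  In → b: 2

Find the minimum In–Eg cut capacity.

29

Augment In→Eg: bottleneck 4, flow now 4.
Augment In→b→Eg: bottleneck 2, flow now 6.
Augment In→c→Eg: bottleneck 6, flow now 12.
Augment In→e→Eg: bottleneck 8, flow now 20.
Augment In→a→b→Eg: bottleneck 4, flow now 24.
Augment In→a→c→Eg: bottleneck 5, flow now 29.
No augmenting path remains; maximum flow = 29.
By max-flow min-cut, the minimum cut capacity equals the max flow.
In the residual graph, reachable from In: {In, a, d}.
Min-cut edges: In→b (2), In→c (6), In→e (8), In→Eg (4), a→b (4), a→c (5); capacity 2 + 6 + 8 + 4 + 4 + 5 = 29.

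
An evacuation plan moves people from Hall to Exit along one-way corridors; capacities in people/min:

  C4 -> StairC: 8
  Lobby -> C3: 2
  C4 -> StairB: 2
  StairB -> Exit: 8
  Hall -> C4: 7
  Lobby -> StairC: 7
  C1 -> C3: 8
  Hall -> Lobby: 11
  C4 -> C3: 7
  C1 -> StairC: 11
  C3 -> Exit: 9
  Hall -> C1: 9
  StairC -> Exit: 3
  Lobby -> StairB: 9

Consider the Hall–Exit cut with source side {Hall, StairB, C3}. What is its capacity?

44

Edges leaving {Hall, StairB, C3}: Hall→C4 (7), Hall→C1 (9), Hall→Lobby (11), StairB→Exit (8), C3→Exit (9).
Cut capacity = 7 + 9 + 11 + 8 + 9 = 44.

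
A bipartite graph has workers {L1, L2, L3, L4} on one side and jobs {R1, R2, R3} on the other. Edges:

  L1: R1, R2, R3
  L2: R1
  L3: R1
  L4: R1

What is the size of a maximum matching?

Unit-capacity flow: source→left, listed edges, right→sink; max matching = max flow.
Augmenting path L1→R1 (+1); matched 1.
Augmenting path L2→R1→L1→R2 (+1); matched 2.
No augmenting path remains; maximum matching = 2.
König certificate: {L1, R1} is a vertex cover of size 2 (every listed pair touches it), so no matching can be larger.

2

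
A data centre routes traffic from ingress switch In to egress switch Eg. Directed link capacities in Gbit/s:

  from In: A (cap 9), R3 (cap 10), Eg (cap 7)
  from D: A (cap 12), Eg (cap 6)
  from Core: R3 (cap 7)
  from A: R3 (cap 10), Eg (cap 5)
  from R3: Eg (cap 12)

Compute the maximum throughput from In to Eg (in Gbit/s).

24

Augment In→Eg: bottleneck 7, flow now 7.
Augment In→A→Eg: bottleneck 5, flow now 12.
Augment In→R3→Eg: bottleneck 10, flow now 22.
Augment In→A→R3→Eg: bottleneck 2, flow now 24.
No augmenting path remains; maximum flow = 24.
In the residual graph, reachable from In: {In, A, R3}.
Min-cut edges: In→Eg (7), A→Eg (5), R3→Eg (12); capacity 7 + 5 + 12 = 24.
This cut is saturated, so no flow can exceed 24.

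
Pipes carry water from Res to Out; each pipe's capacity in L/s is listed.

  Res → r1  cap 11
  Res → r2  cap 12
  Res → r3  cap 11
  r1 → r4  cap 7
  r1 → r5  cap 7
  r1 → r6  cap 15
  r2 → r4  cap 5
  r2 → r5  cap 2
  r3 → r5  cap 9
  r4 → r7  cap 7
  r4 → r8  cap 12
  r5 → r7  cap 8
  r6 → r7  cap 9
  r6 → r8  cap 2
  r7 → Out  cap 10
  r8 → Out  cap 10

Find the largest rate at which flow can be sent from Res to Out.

20

Augment Res→r1→r4→r7→Out: bottleneck 7, flow now 7.
Augment Res→r1→r5→r7→Out: bottleneck 3, flow now 10.
Augment Res→r1→r6→r8→Out: bottleneck 1, flow now 11.
Augment Res→r2→r4→r8→Out: bottleneck 5, flow now 16.
Augment Res→r2→r5→r1→r6→r8→Out: bottleneck 1, flow now 17. (uses reverse residual edge)
Augment Res→r2→r5→r7→r4→r8→Out: bottleneck 1, flow now 18. (uses reverse residual edge)
Augment Res→r3→r5→r7→r4→r8→Out: bottleneck 2, flow now 20. (uses reverse residual edge)
No augmenting path remains; maximum flow = 20.
In the residual graph, reachable from Res: {Res, r1, r2, r3, r4, r5, r6, r7, r8}.
Min-cut edges: r7→Out (10), r8→Out (10); capacity 10 + 10 = 20.
This cut is saturated, so no flow can exceed 20.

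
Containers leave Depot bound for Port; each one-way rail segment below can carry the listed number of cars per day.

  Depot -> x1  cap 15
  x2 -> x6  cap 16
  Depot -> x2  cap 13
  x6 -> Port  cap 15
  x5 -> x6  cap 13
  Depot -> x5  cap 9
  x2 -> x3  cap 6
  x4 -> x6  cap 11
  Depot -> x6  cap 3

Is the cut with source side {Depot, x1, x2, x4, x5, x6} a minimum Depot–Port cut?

No — its capacity is 21, but the minimum cut has capacity 15.

Given cut capacity: 6 + 15 = 21.
Augment Depot→x6→Port: bottleneck 3, flow now 3.
Augment Depot→x2→x6→Port: bottleneck 12, flow now 15.
No augmenting path remains; maximum flow = 15.
In the residual graph, reachable from Depot: {Depot, x1, x2, x3, x5, x6}.
Min-cut edges: x6→Port (15); capacity 15 = 15.
Cut capacity 21 exceeds the max flow 15, so it is not minimum.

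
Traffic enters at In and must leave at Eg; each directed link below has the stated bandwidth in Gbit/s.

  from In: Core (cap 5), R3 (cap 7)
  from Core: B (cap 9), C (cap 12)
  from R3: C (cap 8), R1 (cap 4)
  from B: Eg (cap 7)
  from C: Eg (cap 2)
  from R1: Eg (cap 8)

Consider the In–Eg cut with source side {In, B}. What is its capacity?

19

Edges leaving {In, B}: In→Core (5), In→R3 (7), B→Eg (7).
Cut capacity = 5 + 7 + 7 = 19.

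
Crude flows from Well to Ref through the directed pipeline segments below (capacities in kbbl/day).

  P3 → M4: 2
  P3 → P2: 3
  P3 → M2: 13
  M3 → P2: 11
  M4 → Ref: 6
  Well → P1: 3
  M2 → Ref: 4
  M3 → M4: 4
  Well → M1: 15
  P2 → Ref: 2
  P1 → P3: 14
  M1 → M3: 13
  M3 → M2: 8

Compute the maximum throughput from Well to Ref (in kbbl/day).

Augment Well→P1→P3→M4→Ref: bottleneck 2, flow now 2.
Augment Well→P1→P3→M2→Ref: bottleneck 1, flow now 3.
Augment Well→M1→M3→M4→Ref: bottleneck 4, flow now 7.
Augment Well→M1→M3→M2→Ref: bottleneck 3, flow now 10.
Augment Well→M1→M3→P2→Ref: bottleneck 2, flow now 12.
No augmenting path remains; maximum flow = 12.
In the residual graph, reachable from Well: {Well, P1, M1, P3, M3, M2, P2}.
Min-cut edges: P3→M4 (2), M3→M4 (4), M2→Ref (4), P2→Ref (2); capacity 2 + 4 + 4 + 2 = 12.
This cut is saturated, so no flow can exceed 12.

12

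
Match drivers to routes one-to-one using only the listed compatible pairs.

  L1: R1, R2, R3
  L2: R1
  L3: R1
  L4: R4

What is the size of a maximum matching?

3

Unit-capacity flow: source→left, listed edges, right→sink; max matching = max flow.
Augmenting path L1→R1 (+1); matched 1.
Augmenting path L4→R4 (+1); matched 2.
Augmenting path L2→R1→L1→R2 (+1); matched 3.
No augmenting path remains; maximum matching = 3.
König certificate: {L1, L4, R1} is a vertex cover of size 3 (every listed pair touches it), so no matching can be larger.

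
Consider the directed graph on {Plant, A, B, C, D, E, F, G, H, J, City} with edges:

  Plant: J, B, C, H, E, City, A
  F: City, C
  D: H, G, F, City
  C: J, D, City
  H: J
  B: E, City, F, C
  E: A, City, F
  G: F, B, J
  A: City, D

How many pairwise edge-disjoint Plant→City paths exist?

Assign every edge capacity 1; by Menger, the answer equals the max flow.
Path Plant→City (+1); total 1.
Path Plant→A→City (+1); total 2.
Path Plant→B→City (+1); total 3.
Path Plant→C→City (+1); total 4.
Path Plant→E→City (+1); total 5.
No residual Plant→City path; max flow = 5.
Certifying cut of size 5: {Plant→A, Plant→B, Plant→C, Plant→City, Plant→E}.

5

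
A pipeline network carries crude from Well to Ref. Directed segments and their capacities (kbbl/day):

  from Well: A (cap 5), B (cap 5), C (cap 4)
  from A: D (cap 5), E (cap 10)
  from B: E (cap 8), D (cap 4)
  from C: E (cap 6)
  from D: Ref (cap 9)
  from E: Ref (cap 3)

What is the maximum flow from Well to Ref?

12

Augment Well→A→D→Ref: bottleneck 5, flow now 5.
Augment Well→B→D→Ref: bottleneck 4, flow now 9.
Augment Well→B→E→Ref: bottleneck 1, flow now 10.
Augment Well→C→E→Ref: bottleneck 2, flow now 12.
No augmenting path remains; maximum flow = 12.
In the residual graph, reachable from Well: {Well, B, C, E}.
Min-cut edges: Well→A (5), B→D (4), E→Ref (3); capacity 5 + 4 + 3 = 12.
This cut is saturated, so no flow can exceed 12.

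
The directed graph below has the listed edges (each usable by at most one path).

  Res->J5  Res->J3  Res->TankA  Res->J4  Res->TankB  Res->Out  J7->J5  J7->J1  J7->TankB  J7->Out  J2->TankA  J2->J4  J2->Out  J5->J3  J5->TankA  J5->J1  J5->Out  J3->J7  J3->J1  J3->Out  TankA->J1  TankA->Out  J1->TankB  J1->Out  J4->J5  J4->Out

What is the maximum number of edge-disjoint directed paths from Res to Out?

5

Assign every edge capacity 1; by Menger, the answer equals the max flow.
Path Res→Out (+1); total 1.
Path Res→J5→Out (+1); total 2.
Path Res→J3→Out (+1); total 3.
Path Res→TankA→Out (+1); total 4.
Path Res→J4→Out (+1); total 5.
No residual Res→Out path; max flow = 5.
Certifying cut of size 5: {Res→J3, Res→J4, Res→J5, Res→Out, Res→TankA}.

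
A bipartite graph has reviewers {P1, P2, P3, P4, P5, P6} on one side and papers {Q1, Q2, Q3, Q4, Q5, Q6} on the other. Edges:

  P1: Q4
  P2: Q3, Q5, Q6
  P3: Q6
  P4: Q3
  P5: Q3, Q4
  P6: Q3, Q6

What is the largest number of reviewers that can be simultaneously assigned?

4

Unit-capacity flow: source→left, listed edges, right→sink; max matching = max flow.
Augmenting path P1→Q4 (+1); matched 1.
Augmenting path P2→Q3 (+1); matched 2.
Augmenting path P3→Q6 (+1); matched 3.
Augmenting path P4→Q3→P2→Q5 (+1); matched 4.
No augmenting path remains; maximum matching = 4.
König certificate: {P2, Q3, Q4, Q6} is a vertex cover of size 4 (every listed pair touches it), so no matching can be larger.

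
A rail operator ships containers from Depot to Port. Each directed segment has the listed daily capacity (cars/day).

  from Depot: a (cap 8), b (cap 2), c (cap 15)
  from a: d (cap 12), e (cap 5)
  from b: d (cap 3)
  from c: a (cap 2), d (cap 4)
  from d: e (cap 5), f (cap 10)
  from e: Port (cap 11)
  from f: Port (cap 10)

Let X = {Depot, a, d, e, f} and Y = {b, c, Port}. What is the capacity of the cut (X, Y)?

Edges leaving {Depot, a, d, e, f}: Depot→b (2), Depot→c (15), e→Port (11), f→Port (10).
Cut capacity = 2 + 15 + 11 + 10 = 38.

38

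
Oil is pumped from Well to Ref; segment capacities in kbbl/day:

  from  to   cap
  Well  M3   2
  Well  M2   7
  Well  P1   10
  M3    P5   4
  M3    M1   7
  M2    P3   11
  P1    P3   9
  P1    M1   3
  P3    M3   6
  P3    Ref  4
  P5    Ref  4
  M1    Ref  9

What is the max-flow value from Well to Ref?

Augment Well→M3→P5→Ref: bottleneck 2, flow now 2.
Augment Well→M2→P3→Ref: bottleneck 4, flow now 6.
Augment Well→P1→M1→Ref: bottleneck 3, flow now 9.
Augment Well→M2→P3→M3→P5→Ref: bottleneck 2, flow now 11.
Augment Well→M2→P3→M3→M1→Ref: bottleneck 1, flow now 12.
Augment Well→P1→P3→M3→M1→Ref: bottleneck 3, flow now 15.
No augmenting path remains; maximum flow = 15.
In the residual graph, reachable from Well: {Well, M2, P1, P3}.
Min-cut edges: Well→M3 (2), P1→M1 (3), P3→M3 (6), P3→Ref (4); capacity 2 + 3 + 6 + 4 = 15.
This cut is saturated, so no flow can exceed 15.

15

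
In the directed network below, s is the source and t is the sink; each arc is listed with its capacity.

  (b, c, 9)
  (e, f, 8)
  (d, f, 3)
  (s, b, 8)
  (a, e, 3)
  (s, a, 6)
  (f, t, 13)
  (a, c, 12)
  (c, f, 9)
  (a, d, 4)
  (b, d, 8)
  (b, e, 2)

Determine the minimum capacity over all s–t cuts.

13

Augment s→a→c→f→t: bottleneck 6, flow now 6.
Augment s→b→c→f→t: bottleneck 3, flow now 9.
Augment s→b→d→f→t: bottleneck 3, flow now 12.
Augment s→b→e→f→t: bottleneck 1, flow now 13.
No augmenting path remains; maximum flow = 13.
By max-flow min-cut, the minimum cut capacity equals the max flow.
In the residual graph, reachable from s: {s, a, b, c, d, e, f}.
Min-cut edges: f→t (13); capacity 13 = 13.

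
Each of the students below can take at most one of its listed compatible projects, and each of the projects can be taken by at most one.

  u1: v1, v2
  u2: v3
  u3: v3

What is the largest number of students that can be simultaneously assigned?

2

Unit-capacity flow: source→left, listed edges, right→sink; max matching = max flow.
Augmenting path u1→v1 (+1); matched 1.
Augmenting path u2→v3 (+1); matched 2.
No augmenting path remains; maximum matching = 2.
König certificate: {u1, v3} is a vertex cover of size 2 (every listed pair touches it), so no matching can be larger.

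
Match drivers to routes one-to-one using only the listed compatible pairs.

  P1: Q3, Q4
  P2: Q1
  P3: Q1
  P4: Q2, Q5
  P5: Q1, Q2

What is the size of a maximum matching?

4

Unit-capacity flow: source→left, listed edges, right→sink; max matching = max flow.
Augmenting path P1→Q3 (+1); matched 1.
Augmenting path P2→Q1 (+1); matched 2.
Augmenting path P4→Q2 (+1); matched 3.
Augmenting path P5→Q2→P4→Q5 (+1); matched 4.
No augmenting path remains; maximum matching = 4.
König certificate: {P1, P4, P5, Q1} is a vertex cover of size 4 (every listed pair touches it), so no matching can be larger.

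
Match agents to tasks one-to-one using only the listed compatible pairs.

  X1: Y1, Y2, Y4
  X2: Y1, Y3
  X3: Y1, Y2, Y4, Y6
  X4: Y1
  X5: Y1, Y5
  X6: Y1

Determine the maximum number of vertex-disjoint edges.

5

Unit-capacity flow: source→left, listed edges, right→sink; max matching = max flow.
Augmenting path X1→Y1 (+1); matched 1.
Augmenting path X2→Y3 (+1); matched 2.
Augmenting path X3→Y2 (+1); matched 3.
Augmenting path X5→Y5 (+1); matched 4.
Augmenting path X4→Y1→X1→Y4 (+1); matched 5.
No augmenting path remains; maximum matching = 5.
König certificate: {X1, X2, X3, X5, Y1} is a vertex cover of size 5 (every listed pair touches it), so no matching can be larger.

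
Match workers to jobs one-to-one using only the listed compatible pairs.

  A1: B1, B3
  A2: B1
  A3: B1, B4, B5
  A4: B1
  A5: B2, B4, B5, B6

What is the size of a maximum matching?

Unit-capacity flow: source→left, listed edges, right→sink; max matching = max flow.
Augmenting path A1→B1 (+1); matched 1.
Augmenting path A3→B4 (+1); matched 2.
Augmenting path A5→B2 (+1); matched 3.
Augmenting path A2→B1→A1→B3 (+1); matched 4.
No augmenting path remains; maximum matching = 4.
König certificate: {A1, A3, A5, B1} is a vertex cover of size 4 (every listed pair touches it), so no matching can be larger.

4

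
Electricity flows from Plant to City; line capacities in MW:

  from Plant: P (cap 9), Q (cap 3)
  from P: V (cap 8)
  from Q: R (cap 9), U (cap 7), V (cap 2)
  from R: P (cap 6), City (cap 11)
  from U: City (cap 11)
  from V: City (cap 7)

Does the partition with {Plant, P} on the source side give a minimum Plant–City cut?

Given cut capacity: 3 + 8 = 11.
Augment Plant→P→V→City: bottleneck 7, flow now 7.
Augment Plant→Q→R→City: bottleneck 3, flow now 10.
No augmenting path remains; maximum flow = 10.
In the residual graph, reachable from Plant: {Plant, P, V}.
Min-cut edges: Plant→Q (3), V→City (7); capacity 3 + 7 = 10.
Cut capacity 11 exceeds the max flow 10, so it is not minimum.

No — its capacity is 11, but the minimum cut has capacity 10.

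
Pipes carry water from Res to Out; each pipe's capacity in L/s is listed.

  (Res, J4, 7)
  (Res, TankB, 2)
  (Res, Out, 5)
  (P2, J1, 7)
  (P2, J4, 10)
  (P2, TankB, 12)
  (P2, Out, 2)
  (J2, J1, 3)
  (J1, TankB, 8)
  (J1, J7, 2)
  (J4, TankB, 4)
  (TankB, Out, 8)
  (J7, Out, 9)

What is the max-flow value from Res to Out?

Augment Res→Out: bottleneck 5, flow now 5.
Augment Res→TankB→Out: bottleneck 2, flow now 7.
Augment Res→J4→TankB→Out: bottleneck 4, flow now 11.
No augmenting path remains; maximum flow = 11.
In the residual graph, reachable from Res: {Res, J4}.
Min-cut edges: Res→TankB (2), Res→Out (5), J4→TankB (4); capacity 2 + 5 + 4 = 11.
This cut is saturated, so no flow can exceed 11.

11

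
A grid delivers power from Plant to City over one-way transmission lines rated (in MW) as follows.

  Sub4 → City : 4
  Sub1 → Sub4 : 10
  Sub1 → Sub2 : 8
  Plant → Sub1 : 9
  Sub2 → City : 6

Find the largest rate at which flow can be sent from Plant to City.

9

Augment Plant→Sub1→Sub4→City: bottleneck 4, flow now 4.
Augment Plant→Sub1→Sub2→City: bottleneck 5, flow now 9.
No augmenting path remains; maximum flow = 9.
In the residual graph, reachable from Plant: {Plant}.
Min-cut edges: Plant→Sub1 (9); capacity 9 = 9.
This cut is saturated, so no flow can exceed 9.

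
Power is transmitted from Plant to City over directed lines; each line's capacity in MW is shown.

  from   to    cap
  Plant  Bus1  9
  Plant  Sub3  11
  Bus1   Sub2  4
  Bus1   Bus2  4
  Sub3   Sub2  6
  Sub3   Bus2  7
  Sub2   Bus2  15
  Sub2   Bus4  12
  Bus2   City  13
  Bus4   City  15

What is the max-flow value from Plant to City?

19

Augment Plant→Bus1→Bus2→City: bottleneck 4, flow now 4.
Augment Plant→Sub3→Bus2→City: bottleneck 7, flow now 11.
Augment Plant→Bus1→Sub2→Bus2→City: bottleneck 2, flow now 13.
Augment Plant→Bus1→Sub2→Bus4→City: bottleneck 2, flow now 15.
Augment Plant→Sub3→Sub2→Bus4→City: bottleneck 4, flow now 19.
No augmenting path remains; maximum flow = 19.
In the residual graph, reachable from Plant: {Plant, Bus1}.
Min-cut edges: Plant→Sub3 (11), Bus1→Sub2 (4), Bus1→Bus2 (4); capacity 11 + 4 + 4 = 19.
This cut is saturated, so no flow can exceed 19.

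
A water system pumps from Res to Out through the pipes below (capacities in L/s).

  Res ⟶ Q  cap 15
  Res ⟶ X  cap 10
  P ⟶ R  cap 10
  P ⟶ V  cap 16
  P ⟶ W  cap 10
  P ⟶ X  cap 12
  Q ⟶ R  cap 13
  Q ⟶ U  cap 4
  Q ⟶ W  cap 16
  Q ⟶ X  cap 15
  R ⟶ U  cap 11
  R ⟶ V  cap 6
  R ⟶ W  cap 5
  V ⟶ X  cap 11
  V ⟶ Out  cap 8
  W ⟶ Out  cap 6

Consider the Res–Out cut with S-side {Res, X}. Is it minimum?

Given cut capacity: 15 = 15.
Augment Res→Q→W→Out: bottleneck 6, flow now 6.
Augment Res→Q→R→V→Out: bottleneck 6, flow now 12.
No augmenting path remains; maximum flow = 12.
In the residual graph, reachable from Res: {Res, Q, R, U, W, X}.
Min-cut edges: R→V (6), W→Out (6); capacity 6 + 6 = 12.
Cut capacity 15 exceeds the max flow 12, so it is not minimum.

No — its capacity is 15, but the minimum cut has capacity 12.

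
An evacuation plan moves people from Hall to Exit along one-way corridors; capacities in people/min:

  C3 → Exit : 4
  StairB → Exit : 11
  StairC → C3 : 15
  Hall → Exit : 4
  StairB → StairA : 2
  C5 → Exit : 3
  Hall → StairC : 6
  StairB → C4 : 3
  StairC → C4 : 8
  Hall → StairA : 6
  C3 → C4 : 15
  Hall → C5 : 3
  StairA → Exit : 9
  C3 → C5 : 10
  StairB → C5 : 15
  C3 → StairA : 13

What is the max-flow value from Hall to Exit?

Augment Hall→Exit: bottleneck 4, flow now 4.
Augment Hall→C5→Exit: bottleneck 3, flow now 7.
Augment Hall→StairA→Exit: bottleneck 6, flow now 13.
Augment Hall→StairC→C3→Exit: bottleneck 4, flow now 17.
Augment Hall→StairC→C3→StairA→Exit: bottleneck 2, flow now 19.
No augmenting path remains; maximum flow = 19.
In the residual graph, reachable from Hall: {Hall}.
Min-cut edges: Hall→StairC (6), Hall→C5 (3), Hall→StairA (6), Hall→Exit (4); capacity 6 + 3 + 6 + 4 = 19.
This cut is saturated, so no flow can exceed 19.

19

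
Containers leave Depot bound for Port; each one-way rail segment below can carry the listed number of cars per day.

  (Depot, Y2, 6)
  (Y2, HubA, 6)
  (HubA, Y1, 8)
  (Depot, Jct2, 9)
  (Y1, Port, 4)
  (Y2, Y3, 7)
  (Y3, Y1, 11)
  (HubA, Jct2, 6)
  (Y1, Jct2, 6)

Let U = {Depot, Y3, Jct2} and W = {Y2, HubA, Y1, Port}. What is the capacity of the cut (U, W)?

17

Edges leaving {Depot, Y3, Jct2}: Depot→Y2 (6), Y3→Y1 (11).
Cut capacity = 6 + 11 = 17.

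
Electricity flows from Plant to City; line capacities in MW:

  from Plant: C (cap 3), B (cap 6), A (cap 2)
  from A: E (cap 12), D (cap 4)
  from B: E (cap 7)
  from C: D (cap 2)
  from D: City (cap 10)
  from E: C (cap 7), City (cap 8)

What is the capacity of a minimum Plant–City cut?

Augment Plant→A→D→City: bottleneck 2, flow now 2.
Augment Plant→B→E→City: bottleneck 6, flow now 8.
Augment Plant→C→D→City: bottleneck 2, flow now 10.
No augmenting path remains; maximum flow = 10.
By max-flow min-cut, the minimum cut capacity equals the max flow.
In the residual graph, reachable from Plant: {Plant, C}.
Min-cut edges: Plant→A (2), Plant→B (6), C→D (2); capacity 2 + 6 + 2 = 10.

10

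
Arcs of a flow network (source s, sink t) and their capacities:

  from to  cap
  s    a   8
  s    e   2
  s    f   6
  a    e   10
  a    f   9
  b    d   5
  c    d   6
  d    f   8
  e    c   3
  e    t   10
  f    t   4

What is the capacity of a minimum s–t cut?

Augment s→e→t: bottleneck 2, flow now 2.
Augment s→f→t: bottleneck 4, flow now 6.
Augment s→a→e→t: bottleneck 8, flow now 14.
No augmenting path remains; maximum flow = 14.
By max-flow min-cut, the minimum cut capacity equals the max flow.
In the residual graph, reachable from s: {s, f}.
Min-cut edges: s→a (8), s→e (2), f→t (4); capacity 8 + 2 + 4 = 14.

14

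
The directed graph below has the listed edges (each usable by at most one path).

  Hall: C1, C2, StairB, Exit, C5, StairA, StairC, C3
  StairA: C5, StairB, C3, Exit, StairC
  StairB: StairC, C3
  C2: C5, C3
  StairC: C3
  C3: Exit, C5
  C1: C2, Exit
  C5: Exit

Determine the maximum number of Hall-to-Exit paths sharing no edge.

5

Assign every edge capacity 1; by Menger, the answer equals the max flow.
Path Hall→Exit (+1); total 1.
Path Hall→StairA→Exit (+1); total 2.
Path Hall→C1→Exit (+1); total 3.
Path Hall→C3→Exit (+1); total 4.
Path Hall→C5→Exit (+1); total 5.
No residual Hall→Exit path; max flow = 5.
Certifying cut of size 5: {C3→Exit, C5→Exit, Hall→C1, Hall→Exit, Hall→StairA}.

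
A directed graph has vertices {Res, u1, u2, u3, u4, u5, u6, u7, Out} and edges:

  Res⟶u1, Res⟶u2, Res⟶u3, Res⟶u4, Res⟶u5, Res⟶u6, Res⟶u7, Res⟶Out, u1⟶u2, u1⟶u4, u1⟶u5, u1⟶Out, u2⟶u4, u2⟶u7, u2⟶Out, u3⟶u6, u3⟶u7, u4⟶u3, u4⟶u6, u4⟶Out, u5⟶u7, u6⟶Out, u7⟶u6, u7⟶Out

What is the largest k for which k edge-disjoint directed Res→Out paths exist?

6

Assign every edge capacity 1; by Menger, the answer equals the max flow.
Path Res→Out (+1); total 1.
Path Res→u1→Out (+1); total 2.
Path Res→u2→Out (+1); total 3.
Path Res→u4→Out (+1); total 4.
Path Res→u6→Out (+1); total 5.
Path Res→u7→Out (+1); total 6.
No residual Res→Out path; max flow = 6.
Certifying cut of size 6: {Res→Out, Res→u1, Res→u2, Res→u4, u6→Out, u7→Out}.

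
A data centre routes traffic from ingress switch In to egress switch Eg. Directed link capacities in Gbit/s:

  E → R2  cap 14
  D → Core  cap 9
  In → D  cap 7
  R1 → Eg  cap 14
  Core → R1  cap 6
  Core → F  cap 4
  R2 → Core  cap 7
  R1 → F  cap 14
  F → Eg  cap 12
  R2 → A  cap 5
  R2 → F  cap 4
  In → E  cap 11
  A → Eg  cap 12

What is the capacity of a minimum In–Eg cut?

18

Augment In→D→Core→F→Eg: bottleneck 4, flow now 4.
Augment In→D→Core→R1→Eg: bottleneck 3, flow now 7.
Augment In→E→R2→F→Eg: bottleneck 4, flow now 11.
Augment In→E→R2→A→Eg: bottleneck 5, flow now 16.
Augment In→E→R2→Core→R1→Eg: bottleneck 2, flow now 18.
No augmenting path remains; maximum flow = 18.
By max-flow min-cut, the minimum cut capacity equals the max flow.
In the residual graph, reachable from In: {In}.
Min-cut edges: In→D (7), In→E (11); capacity 7 + 11 = 18.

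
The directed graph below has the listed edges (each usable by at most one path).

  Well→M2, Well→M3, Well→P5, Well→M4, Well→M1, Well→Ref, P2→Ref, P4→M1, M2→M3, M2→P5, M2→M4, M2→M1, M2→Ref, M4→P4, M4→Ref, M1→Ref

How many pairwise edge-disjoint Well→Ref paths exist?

4

Assign every edge capacity 1; by Menger, the answer equals the max flow.
Path Well→Ref (+1); total 1.
Path Well→M2→Ref (+1); total 2.
Path Well→M4→Ref (+1); total 3.
Path Well→M1→Ref (+1); total 4.
No residual Well→Ref path; max flow = 4.
Certifying cut of size 4: {Well→M1, Well→M2, Well→M4, Well→Ref}.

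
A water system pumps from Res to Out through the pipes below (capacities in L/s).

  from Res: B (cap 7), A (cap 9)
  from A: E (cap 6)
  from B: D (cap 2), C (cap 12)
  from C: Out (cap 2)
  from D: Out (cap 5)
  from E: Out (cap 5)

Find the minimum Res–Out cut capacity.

Augment Res→A→E→Out: bottleneck 5, flow now 5.
Augment Res→B→C→Out: bottleneck 2, flow now 7.
Augment Res→B→D→Out: bottleneck 2, flow now 9.
No augmenting path remains; maximum flow = 9.
By max-flow min-cut, the minimum cut capacity equals the max flow.
In the residual graph, reachable from Res: {Res, A, B, C, E}.
Min-cut edges: B→D (2), C→Out (2), E→Out (5); capacity 2 + 2 + 5 = 9.

9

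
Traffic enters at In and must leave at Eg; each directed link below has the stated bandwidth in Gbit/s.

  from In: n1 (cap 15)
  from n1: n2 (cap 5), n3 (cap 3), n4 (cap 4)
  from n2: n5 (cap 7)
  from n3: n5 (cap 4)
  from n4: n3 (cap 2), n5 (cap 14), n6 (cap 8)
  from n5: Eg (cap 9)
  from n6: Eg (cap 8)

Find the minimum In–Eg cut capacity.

12

Augment In→n1→n2→n5→Eg: bottleneck 5, flow now 5.
Augment In→n1→n3→n5→Eg: bottleneck 3, flow now 8.
Augment In→n1→n4→n5→Eg: bottleneck 1, flow now 9.
Augment In→n1→n4→n6→Eg: bottleneck 3, flow now 12.
No augmenting path remains; maximum flow = 12.
By max-flow min-cut, the minimum cut capacity equals the max flow.
In the residual graph, reachable from In: {In, n1}.
Min-cut edges: n1→n2 (5), n1→n3 (3), n1→n4 (4); capacity 5 + 3 + 4 = 12.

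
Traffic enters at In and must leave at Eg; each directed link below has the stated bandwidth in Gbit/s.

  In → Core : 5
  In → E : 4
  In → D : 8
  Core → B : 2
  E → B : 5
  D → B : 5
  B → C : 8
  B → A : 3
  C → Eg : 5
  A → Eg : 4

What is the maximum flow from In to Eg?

Augment In→Core→B→C→Eg: bottleneck 2, flow now 2.
Augment In→E→B→C→Eg: bottleneck 3, flow now 5.
Augment In→E→B→A→Eg: bottleneck 1, flow now 6.
Augment In→D→B→A→Eg: bottleneck 2, flow now 8.
No augmenting path remains; maximum flow = 8.
In the residual graph, reachable from In: {In, Core, E, D, B, C}.
Min-cut edges: B→A (3), C→Eg (5); capacity 3 + 5 = 8.
This cut is saturated, so no flow can exceed 8.

8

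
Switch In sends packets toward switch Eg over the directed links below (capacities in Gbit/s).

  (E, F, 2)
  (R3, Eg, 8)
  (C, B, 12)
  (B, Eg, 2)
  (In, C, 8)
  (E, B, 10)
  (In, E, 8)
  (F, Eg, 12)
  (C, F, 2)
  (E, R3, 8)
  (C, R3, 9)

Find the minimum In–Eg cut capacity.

14

Augment In→E→B→Eg: bottleneck 2, flow now 2.
Augment In→E→F→Eg: bottleneck 2, flow now 4.
Augment In→E→R3→Eg: bottleneck 4, flow now 8.
Augment In→C→F→Eg: bottleneck 2, flow now 10.
Augment In→C→R3→Eg: bottleneck 4, flow now 14.
No augmenting path remains; maximum flow = 14.
By max-flow min-cut, the minimum cut capacity equals the max flow.
In the residual graph, reachable from In: {In, E, C, B, R3}.
Min-cut edges: E→F (2), C→F (2), B→Eg (2), R3→Eg (8); capacity 2 + 2 + 2 + 8 = 14.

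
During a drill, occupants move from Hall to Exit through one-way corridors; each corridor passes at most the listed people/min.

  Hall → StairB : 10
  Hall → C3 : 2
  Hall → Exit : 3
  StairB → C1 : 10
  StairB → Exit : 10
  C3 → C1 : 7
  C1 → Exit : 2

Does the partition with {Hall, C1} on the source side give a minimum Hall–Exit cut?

No — its capacity is 17, but the minimum cut has capacity 15.

Given cut capacity: 10 + 2 + 3 + 2 = 17.
Augment Hall→Exit: bottleneck 3, flow now 3.
Augment Hall→StairB→Exit: bottleneck 10, flow now 13.
Augment Hall→C3→C1→Exit: bottleneck 2, flow now 15.
No augmenting path remains; maximum flow = 15.
In the residual graph, reachable from Hall: {Hall}.
Min-cut edges: Hall→StairB (10), Hall→C3 (2), Hall→Exit (3); capacity 10 + 2 + 3 = 15.
Cut capacity 17 exceeds the max flow 15, so it is not minimum.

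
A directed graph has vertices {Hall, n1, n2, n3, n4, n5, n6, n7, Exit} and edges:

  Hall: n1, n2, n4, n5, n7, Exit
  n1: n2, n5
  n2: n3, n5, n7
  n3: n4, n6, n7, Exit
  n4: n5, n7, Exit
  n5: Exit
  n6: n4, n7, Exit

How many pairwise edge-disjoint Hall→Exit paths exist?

Assign every edge capacity 1; by Menger, the answer equals the max flow.
Path Hall→Exit (+1); total 1.
Path Hall→n4→Exit (+1); total 2.
Path Hall→n5→Exit (+1); total 3.
Path Hall→n2→n3→Exit (+1); total 4.
No residual Hall→Exit path; max flow = 4.
Certifying cut of size 4: {Hall→Exit, Hall→n4, n2→n3, n5→Exit}.

4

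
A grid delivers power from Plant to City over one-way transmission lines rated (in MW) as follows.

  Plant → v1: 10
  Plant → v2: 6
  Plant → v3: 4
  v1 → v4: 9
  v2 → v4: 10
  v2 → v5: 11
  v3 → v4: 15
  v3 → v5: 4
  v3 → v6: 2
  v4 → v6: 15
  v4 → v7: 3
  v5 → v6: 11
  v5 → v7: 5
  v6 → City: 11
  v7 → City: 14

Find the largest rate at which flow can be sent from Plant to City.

19

Augment Plant→v3→v6→City: bottleneck 2, flow now 2.
Augment Plant→v1→v4→v6→City: bottleneck 9, flow now 11.
Augment Plant→v2→v4→v7→City: bottleneck 3, flow now 14.
Augment Plant→v2→v5→v7→City: bottleneck 3, flow now 17.
Augment Plant→v3→v5→v7→City: bottleneck 2, flow now 19.
No augmenting path remains; maximum flow = 19.
In the residual graph, reachable from Plant: {Plant, v1}.
Min-cut edges: Plant→v2 (6), Plant→v3 (4), v1→v4 (9); capacity 6 + 4 + 9 = 19.
This cut is saturated, so no flow can exceed 19.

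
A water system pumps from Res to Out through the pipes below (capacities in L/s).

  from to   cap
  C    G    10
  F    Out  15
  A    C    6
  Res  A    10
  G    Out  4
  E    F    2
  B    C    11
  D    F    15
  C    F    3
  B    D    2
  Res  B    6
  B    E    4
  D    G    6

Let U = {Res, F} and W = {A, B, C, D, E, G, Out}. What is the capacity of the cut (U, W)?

31

Edges leaving {Res, F}: Res→A (10), Res→B (6), F→Out (15).
Cut capacity = 10 + 6 + 15 = 31.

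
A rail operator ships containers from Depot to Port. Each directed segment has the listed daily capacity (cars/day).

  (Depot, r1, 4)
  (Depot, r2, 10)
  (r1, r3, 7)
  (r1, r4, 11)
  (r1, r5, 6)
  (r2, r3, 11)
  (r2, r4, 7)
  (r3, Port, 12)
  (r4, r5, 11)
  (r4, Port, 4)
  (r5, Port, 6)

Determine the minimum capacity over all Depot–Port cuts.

Augment Depot→r1→r3→Port: bottleneck 4, flow now 4.
Augment Depot→r2→r3→Port: bottleneck 8, flow now 12.
Augment Depot→r2→r4→Port: bottleneck 2, flow now 14.
No augmenting path remains; maximum flow = 14.
By max-flow min-cut, the minimum cut capacity equals the max flow.
In the residual graph, reachable from Depot: {Depot}.
Min-cut edges: Depot→r1 (4), Depot→r2 (10); capacity 4 + 10 = 14.

14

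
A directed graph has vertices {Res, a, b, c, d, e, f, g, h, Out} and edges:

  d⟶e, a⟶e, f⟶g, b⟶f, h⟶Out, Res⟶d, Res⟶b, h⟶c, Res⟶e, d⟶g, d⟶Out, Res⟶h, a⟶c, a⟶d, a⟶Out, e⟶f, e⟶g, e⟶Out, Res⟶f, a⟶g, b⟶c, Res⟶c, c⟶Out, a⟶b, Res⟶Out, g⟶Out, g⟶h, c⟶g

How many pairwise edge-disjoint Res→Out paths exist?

6

Assign every edge capacity 1; by Menger, the answer equals the max flow.
Path Res→Out (+1); total 1.
Path Res→c→Out (+1); total 2.
Path Res→d→Out (+1); total 3.
Path Res→e→Out (+1); total 4.
Path Res→h→Out (+1); total 5.
Path Res→f→g→Out (+1); total 6.
No residual Res→Out path; max flow = 6.
Certifying cut of size 6: {Res→Out, Res→d, Res→e, c→Out, g→Out, h→Out}.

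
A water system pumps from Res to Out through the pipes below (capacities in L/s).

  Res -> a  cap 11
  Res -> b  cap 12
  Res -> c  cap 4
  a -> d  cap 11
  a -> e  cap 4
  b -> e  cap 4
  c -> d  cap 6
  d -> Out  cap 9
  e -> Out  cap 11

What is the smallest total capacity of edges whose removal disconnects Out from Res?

17

Augment Res→a→d→Out: bottleneck 9, flow now 9.
Augment Res→a→e→Out: bottleneck 2, flow now 11.
Augment Res→b→e→Out: bottleneck 4, flow now 15.
Augment Res→c→d→a→e→Out: bottleneck 2, flow now 17. (uses reverse residual edge)
No augmenting path remains; maximum flow = 17.
By max-flow min-cut, the minimum cut capacity equals the max flow.
In the residual graph, reachable from Res: {Res, a, b, c, d}.
Min-cut edges: a→e (4), b→e (4), d→Out (9); capacity 4 + 4 + 9 = 17.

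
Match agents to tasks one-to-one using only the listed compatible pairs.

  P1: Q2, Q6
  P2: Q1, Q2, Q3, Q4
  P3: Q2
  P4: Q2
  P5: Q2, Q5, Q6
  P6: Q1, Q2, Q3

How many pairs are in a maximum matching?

Unit-capacity flow: source→left, listed edges, right→sink; max matching = max flow.
Augmenting path P1→Q2 (+1); matched 1.
Augmenting path P2→Q1 (+1); matched 2.
Augmenting path P5→Q5 (+1); matched 3.
Augmenting path P6→Q3 (+1); matched 4.
Augmenting path P3→Q2→P1→Q6 (+1); matched 5.
No augmenting path remains; maximum matching = 5.
König certificate: {P1, P2, P5, P6, Q2} is a vertex cover of size 5 (every listed pair touches it), so no matching can be larger.

5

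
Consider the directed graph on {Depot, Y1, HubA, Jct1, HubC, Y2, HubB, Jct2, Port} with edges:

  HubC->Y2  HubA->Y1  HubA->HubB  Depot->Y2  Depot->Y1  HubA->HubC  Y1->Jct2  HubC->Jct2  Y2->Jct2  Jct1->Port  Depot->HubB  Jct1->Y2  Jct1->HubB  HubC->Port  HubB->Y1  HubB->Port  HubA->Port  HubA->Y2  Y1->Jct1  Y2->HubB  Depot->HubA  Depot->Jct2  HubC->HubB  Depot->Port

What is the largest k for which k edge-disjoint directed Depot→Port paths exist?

4

Assign every edge capacity 1; by Menger, the answer equals the max flow.
Path Depot→Port (+1); total 1.
Path Depot→HubA→Port (+1); total 2.
Path Depot→HubB→Port (+1); total 3.
Path Depot→Y1→Jct1→Port (+1); total 4.
No residual Depot→Port path; max flow = 4.
Certifying cut of size 4: {Depot→HubA, Depot→Port, HubB→Port, Y1→Jct1}.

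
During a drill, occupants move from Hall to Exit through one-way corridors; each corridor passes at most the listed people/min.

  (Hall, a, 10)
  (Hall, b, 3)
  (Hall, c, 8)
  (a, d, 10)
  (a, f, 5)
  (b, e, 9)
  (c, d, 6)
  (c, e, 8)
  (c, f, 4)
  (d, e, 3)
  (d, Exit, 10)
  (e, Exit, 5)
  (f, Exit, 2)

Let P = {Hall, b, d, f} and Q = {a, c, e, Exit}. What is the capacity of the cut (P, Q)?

42

Edges leaving {Hall, b, d, f}: Hall→a (10), Hall→c (8), b→e (9), d→e (3), d→Exit (10), f→Exit (2).
Cut capacity = 10 + 8 + 9 + 3 + 10 + 2 = 42.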